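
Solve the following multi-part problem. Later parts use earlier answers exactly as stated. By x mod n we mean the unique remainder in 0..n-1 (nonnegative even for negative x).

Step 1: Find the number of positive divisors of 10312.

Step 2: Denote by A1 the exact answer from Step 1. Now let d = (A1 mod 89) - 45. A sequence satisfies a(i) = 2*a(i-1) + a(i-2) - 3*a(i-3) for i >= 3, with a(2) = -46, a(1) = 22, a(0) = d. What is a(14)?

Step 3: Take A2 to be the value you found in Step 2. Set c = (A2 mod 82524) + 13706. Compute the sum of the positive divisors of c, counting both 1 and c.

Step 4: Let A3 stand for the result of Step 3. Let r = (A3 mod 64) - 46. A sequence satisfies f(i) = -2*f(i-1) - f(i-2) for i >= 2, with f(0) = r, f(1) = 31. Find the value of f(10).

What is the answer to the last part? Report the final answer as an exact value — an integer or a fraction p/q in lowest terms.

-148

Step 1: 10312 = 2^3 * 1289; number of divisors = (3+1) * (1+1) = 8; answer 8
Step 2: A1 = 8; d = -37; a(3) = 2*(-46) + 1*(22) - 3*(-37) = 41; iterating: a(3)=41, a(4)=-30, a(5)=119, a(6)=85, a(7)=379, a(8)=486, a(9)=1096, a(10)=1541, a(11)=2720, a(12)=3693, a(13)=5483, a(14)=6499; answer 6499
Step 3: A2 = 6499; c = 20205; 20205 = 3^2 * 5 * 449; sigma = (1 + 3 + 9) * (1 + 5) * (1 + 449) = 13 * 6 * 450 = 35100; answer 35100
Step 4: A3 = 35100; r = -18; f(2) = -2*(31) - 1*(-18) = -44; iterating: f(2)=-44, f(3)=57, f(4)=-70, f(5)=83, f(6)=-96, f(7)=109, f(8)=-122, f(9)=135, f(10)=-148; answer -148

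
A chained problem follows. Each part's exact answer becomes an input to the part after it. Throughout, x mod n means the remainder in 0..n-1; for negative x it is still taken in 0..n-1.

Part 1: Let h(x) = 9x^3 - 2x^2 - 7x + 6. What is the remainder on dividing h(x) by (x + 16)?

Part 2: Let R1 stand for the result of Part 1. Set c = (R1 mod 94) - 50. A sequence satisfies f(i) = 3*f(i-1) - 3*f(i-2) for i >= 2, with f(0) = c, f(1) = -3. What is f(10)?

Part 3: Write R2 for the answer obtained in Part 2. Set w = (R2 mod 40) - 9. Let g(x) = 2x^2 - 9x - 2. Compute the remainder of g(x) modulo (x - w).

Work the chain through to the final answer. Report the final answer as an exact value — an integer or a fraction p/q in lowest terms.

618

Part 1: remainder = value at the root: 9*(-16)^3 - 2*(-16)^2 - 7*(-16)^1 + 6 = (-36864) + (-512) + (112) + (6) = -37258; answer -37258
Part 2: R1 = -37258; c = 10; f(2) = 3*(-3) - 3*(10) = -39; iterating: f(2)=-39, f(3)=-108, f(4)=-207, f(5)=-297, f(6)=-270, f(7)=81, f(8)=1053, f(9)=2916, f(10)=5589; answer 5589
Part 3: R2 = 5589; w = 20; remainder = value at the root: 2*(20)^2 - 9*(20)^1 - 2 = (800) + (-180) + (-2) = 618; answer 618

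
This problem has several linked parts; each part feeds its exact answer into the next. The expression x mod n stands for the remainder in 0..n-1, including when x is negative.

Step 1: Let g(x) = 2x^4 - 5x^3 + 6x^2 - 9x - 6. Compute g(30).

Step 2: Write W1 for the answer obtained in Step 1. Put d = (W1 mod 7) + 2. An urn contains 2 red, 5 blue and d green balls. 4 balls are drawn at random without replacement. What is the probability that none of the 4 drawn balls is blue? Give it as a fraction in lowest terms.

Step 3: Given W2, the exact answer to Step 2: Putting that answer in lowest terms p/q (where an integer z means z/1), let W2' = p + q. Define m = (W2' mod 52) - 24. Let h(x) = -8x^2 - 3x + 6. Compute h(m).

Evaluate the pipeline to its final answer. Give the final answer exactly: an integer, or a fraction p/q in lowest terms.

Step 1: 2*(30)^4 - 5*(30)^3 + 6*(30)^2 - 9*(30)^1 - 6 = (1620000) + (-135000) + (5400) + (-270) + (-6) = 1490124; answer 1490124
Step 2: W1 = 1490124; d = 8; total draws C(15,4) = 1365; favorable C(10,4) = 210; P = 2/13; answer 2/13
Step 3: W2 = 2/13; threaded value p + q = 15; m = -9; -8*(-9)^2 - 3*(-9)^1 + 6 = (-648) + (27) + (6) = -615; answer -615

-615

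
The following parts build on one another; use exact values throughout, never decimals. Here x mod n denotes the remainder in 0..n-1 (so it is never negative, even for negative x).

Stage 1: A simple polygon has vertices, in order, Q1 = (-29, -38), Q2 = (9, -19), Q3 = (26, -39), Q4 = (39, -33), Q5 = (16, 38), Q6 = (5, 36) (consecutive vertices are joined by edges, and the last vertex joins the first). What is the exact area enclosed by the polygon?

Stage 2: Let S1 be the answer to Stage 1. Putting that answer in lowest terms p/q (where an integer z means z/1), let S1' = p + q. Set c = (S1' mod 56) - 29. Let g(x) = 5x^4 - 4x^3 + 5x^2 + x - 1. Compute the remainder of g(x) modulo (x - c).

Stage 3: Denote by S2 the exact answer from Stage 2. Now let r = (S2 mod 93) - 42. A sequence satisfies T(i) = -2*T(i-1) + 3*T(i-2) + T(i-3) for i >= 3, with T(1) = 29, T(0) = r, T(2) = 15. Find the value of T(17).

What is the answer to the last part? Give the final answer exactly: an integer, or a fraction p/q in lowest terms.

169514804

Stage 1: cross terms: (-29*-19 - 9*-38)=893, (9*-39 - 26*-19)=143, (26*-33 - 39*-39)=663, (39*38 - 16*-33)=2010, (16*36 - 5*38)=386, (5*-38 - -29*36)=854; twice the area = |4949| = 4949; area = 4949/2; answer 4949/2
Stage 2: S1 = 4949/2; threaded value p + q = 4951; c = -6; remainder = value at the root: 5*(-6)^4 - 4*(-6)^3 + 5*(-6)^2 + 1*(-6)^1 - 1 = (6480) + (864) + (180) + (-6) + (-1) = 7517; answer 7517
Stage 3: S2 = 7517; r = 35; T(3) = -2*(15) + 3*(29) + 1*(35) = 92; iterating: T(3)=92, T(4)=-110, T(5)=511, T(6)=-1260, T(7)=3943, T(8)=-11155, T(9)=32879, T(10)=-95280, T(11)=278042, T(12)=-809045, T(13)=2356936, T(14)=-6862965, T(15)=19987693, T(16)=-58207345, T(17)=169514804; answer 169514804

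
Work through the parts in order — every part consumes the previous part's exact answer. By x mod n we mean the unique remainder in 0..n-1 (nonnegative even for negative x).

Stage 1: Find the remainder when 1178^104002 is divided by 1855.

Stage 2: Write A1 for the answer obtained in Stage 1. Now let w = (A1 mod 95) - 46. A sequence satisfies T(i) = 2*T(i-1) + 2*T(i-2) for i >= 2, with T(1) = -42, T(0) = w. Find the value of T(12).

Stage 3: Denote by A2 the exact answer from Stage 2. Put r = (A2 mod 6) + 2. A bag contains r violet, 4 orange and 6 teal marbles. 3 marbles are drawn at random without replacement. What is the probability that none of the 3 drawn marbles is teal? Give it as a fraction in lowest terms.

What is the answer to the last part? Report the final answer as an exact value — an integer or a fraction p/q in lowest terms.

Stage 1: squarings mod 1855: 1178^1=1178, 1178^2=144, 1178^4=331, 1178^8=116, 1178^16=471, 1178^32=1096, 1178^64=1031, 1178^128=46, 1178^256=261, 1178^512=1341, 1178^1024=786, 1178^2048=81, 1178^4096=996, 1178^8192=1446, 1178^16384=331, 1178^32768=116, 1178^65536=471; 1178^104002 = 1178^2 * 1178^64 * 1178^512 * 1178^1024 * 1178^4096 * 1178^32768 * 1178^65536 = 674 (mod 1855); answer 674
Stage 2: A1 = 674; w = -37; T(2) = 2*(-42) + 2*(-37) = -158; iterating: T(2)=-158, T(3)=-400, T(4)=-1116, T(5)=-3032, T(6)=-8296, T(7)=-22656, T(8)=-61904, T(9)=-169120, T(10)=-462048, T(11)=-1262336, T(12)=-3448768; answer -3448768
Stage 3: A2 = -3448768; r = 4; total draws C(14,3) = 364; favorable C(8,3) = 56; P = 2/13; answer 2/13

2/13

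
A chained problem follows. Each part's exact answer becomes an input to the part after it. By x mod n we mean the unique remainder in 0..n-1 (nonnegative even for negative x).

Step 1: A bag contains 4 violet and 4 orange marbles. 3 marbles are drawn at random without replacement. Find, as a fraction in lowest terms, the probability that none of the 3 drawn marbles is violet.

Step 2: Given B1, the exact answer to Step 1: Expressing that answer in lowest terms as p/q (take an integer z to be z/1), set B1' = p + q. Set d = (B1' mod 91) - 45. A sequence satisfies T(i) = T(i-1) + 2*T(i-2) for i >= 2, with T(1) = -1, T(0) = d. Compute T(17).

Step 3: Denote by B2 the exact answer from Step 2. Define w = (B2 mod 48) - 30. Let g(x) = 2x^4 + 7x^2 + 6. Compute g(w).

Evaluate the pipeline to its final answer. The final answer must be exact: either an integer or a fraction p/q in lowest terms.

Step 1: total draws C(8,3) = 56; favorable C(4,3) = 4; P = 1/14; answer 1/14
Step 2: B1 = 1/14; threaded value p + q = 15; d = -30; T(2) = 1*(-1) + 2*(-30) = -61; iterating: T(2)=-61, T(3)=-63, T(4)=-185, T(5)=-311, T(6)=-681, T(7)=-1303, T(8)=-2665, T(9)=-5271, T(10)=-10601, T(11)=-21143, T(12)=-42345, T(13)=-84631, T(14)=-169321, T(15)=-338583, T(16)=-677225, T(17)=-1354391; answer -1354391
Step 3: B2 = -1354391; w = -5; 2*(-5)^4 + 7*(-5)^2 + 6 = (1250) + (175) + (6) = 1431; answer 1431

1431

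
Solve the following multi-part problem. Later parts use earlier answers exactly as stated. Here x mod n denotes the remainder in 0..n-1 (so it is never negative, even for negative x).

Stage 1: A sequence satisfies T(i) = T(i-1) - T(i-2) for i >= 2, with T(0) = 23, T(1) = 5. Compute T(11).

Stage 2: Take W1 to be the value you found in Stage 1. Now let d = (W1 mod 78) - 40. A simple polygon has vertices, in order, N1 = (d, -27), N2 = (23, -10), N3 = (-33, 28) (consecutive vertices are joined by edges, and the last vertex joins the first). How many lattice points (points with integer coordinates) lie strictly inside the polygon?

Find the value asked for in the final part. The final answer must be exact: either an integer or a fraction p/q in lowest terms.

Stage 1: T(2) = 1*(5) - 1*(23) = -18; iterating: T(2)=-18, T(3)=-23, T(4)=-5, T(5)=18, T(6)=23, T(7)=5, T(8)=-18, T(9)=-23, T(10)=-5, T(11)=18; answer 18
Stage 2: W1 = 18; d = -22; cross terms: (-22*-10 - 23*-27)=841, (23*28 - -33*-10)=314, (-33*-27 - -22*28)=1507; twice the area = |2662| = 2662; area = 1331; boundary points = 1 + 2 + 11 = 14; strictly interior points = area - boundary/2 + 1 = 1325; answer 1325

1325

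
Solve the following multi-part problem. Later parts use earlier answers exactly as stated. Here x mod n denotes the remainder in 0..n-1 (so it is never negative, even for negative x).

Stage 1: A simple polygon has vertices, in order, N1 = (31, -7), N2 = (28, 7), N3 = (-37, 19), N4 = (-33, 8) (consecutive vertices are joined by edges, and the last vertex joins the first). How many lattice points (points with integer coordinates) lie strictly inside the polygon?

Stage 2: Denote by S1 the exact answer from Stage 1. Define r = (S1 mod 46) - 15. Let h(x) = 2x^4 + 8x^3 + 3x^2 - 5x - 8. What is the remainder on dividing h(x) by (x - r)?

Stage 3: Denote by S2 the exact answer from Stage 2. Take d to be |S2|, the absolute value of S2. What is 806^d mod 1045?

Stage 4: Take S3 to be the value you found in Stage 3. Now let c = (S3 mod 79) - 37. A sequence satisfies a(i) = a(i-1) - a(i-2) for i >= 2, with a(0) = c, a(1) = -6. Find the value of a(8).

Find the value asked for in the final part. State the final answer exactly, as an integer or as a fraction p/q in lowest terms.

30

Stage 1: cross terms: (31*7 - 28*-7)=413, (28*19 - -37*7)=791, (-37*8 - -33*19)=331, (-33*-7 - 31*8)=-17; twice the area = |1518| = 1518; area = 759; boundary points = 1 + 1 + 1 + 1 = 4; strictly interior points = area - boundary/2 + 1 = 758; answer 758
Stage 2: S1 = 758; r = 7; remainder = value at the root: 2*(7)^4 + 8*(7)^3 + 3*(7)^2 - 5*(7)^1 - 8 = (4802) + (2744) + (147) + (-35) + (-8) = 7650; answer 7650
Stage 3: S2 = 7650; d = 7650; squarings mod 1045: 806^1=806, 806^2=691, 806^4=961, 806^8=786, 806^16=201, 806^32=691, 806^64=961, 806^128=786, 806^256=201, 806^512=691, 806^1024=961, 806^2048=786, 806^4096=201; 806^7650 = 806^2 * 806^32 * 806^64 * 806^128 * 806^256 * 806^1024 * 806^2048 * 806^4096 = 1 (mod 1045); answer 1
Stage 4: S3 = 1; c = -36; a(2) = 1*(-6) - 1*(-36) = 30; iterating: a(2)=30, a(3)=36, a(4)=6, a(5)=-30, a(6)=-36, a(7)=-6, a(8)=30; answer 30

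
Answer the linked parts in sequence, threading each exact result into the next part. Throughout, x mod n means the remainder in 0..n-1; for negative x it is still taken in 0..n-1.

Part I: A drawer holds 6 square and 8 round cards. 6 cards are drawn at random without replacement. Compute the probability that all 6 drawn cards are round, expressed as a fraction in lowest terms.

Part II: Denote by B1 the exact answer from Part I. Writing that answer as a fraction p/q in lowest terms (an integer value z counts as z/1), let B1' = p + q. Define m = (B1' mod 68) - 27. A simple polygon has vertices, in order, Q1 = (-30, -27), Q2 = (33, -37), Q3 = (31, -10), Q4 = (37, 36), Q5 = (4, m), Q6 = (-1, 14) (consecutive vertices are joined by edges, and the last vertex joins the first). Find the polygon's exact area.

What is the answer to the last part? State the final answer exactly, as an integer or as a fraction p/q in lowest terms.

4587/2

Part I: total draws C(14,6) = 3003; favorable C(8,6) = 28; P = 4/429; answer 4/429
Part II: B1 = 4/429; threaded value p + q = 433; m = -2; cross terms: (-30*-37 - 33*-27)=2001, (33*-10 - 31*-37)=817, (31*36 - 37*-10)=1486, (37*-2 - 4*36)=-218, (4*14 - -1*-2)=54, (-1*-27 - -30*14)=447; twice the area = |4587| = 4587; area = 4587/2; answer 4587/2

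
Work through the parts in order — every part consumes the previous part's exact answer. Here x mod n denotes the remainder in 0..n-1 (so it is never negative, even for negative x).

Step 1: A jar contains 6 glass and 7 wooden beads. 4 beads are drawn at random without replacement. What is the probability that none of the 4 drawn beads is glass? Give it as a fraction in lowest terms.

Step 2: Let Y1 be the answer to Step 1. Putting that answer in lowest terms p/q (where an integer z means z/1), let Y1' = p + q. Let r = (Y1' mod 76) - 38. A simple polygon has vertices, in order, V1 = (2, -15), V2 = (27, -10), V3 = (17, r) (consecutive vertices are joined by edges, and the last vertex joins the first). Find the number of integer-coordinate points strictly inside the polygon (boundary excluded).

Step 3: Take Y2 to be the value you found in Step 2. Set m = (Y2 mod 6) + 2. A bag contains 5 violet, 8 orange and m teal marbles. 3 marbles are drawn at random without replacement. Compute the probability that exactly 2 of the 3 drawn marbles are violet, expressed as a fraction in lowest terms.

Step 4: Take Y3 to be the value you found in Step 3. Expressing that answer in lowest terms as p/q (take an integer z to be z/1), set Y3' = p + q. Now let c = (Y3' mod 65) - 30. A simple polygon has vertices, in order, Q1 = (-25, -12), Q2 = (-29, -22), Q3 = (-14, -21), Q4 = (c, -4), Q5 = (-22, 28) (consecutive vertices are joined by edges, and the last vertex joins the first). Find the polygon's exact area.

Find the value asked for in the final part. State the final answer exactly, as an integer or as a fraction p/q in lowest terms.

Step 1: total draws C(13,4) = 715; favorable C(7,4) = 35; P = 7/143; answer 7/143
Step 2: Y1 = 7/143; threaded value p + q = 150; r = 36; cross terms: (2*-10 - 27*-15)=385, (27*36 - 17*-10)=1142, (17*-15 - 2*36)=-327; twice the area = |1200| = 1200; area = 600; boundary points = 5 + 2 + 3 = 10; strictly interior points = area - boundary/2 + 1 = 596; answer 596
Step 3: Y2 = 596; m = 4; total draws C(17,3) = 680; favorable C(5,2)*C(12,1) = 120; P = 3/17; answer 3/17
Step 4: Y3 = 3/17; threaded value p + q = 20; c = -10; cross terms: (-25*-22 - -29*-12)=202, (-29*-21 - -14*-22)=301, (-14*-4 - -10*-21)=-154, (-10*28 - -22*-4)=-368, (-22*-12 - -25*28)=964; twice the area = |945| = 945; area = 945/2; answer 945/2

945/2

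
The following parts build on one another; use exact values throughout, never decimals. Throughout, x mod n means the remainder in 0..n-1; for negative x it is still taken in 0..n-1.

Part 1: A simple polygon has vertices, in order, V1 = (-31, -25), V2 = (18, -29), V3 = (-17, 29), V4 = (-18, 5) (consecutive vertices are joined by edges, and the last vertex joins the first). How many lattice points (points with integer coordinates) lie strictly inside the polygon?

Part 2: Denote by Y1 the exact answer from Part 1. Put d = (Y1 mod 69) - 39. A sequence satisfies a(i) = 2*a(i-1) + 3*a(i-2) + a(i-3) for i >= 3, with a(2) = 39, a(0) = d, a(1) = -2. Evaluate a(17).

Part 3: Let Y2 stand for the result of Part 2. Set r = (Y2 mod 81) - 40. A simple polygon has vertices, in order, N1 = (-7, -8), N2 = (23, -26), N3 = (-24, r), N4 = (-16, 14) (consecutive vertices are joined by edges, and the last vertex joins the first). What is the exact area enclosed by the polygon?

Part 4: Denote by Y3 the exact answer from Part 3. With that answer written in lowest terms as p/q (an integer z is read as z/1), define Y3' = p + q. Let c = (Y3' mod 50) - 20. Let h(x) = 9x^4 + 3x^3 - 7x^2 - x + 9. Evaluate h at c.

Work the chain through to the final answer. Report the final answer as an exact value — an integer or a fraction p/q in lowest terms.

9

Part 1: cross terms: (-31*-29 - 18*-25)=1349, (18*29 - -17*-29)=29, (-17*5 - -18*29)=437, (-18*-25 - -31*5)=605; twice the area = |2420| = 2420; area = 1210; boundary points = 1 + 1 + 1 + 1 = 4; strictly interior points = area - boundary/2 + 1 = 1209; answer 1209
Part 2: Y1 = 1209; d = -3; a(3) = 2*(39) + 3*(-2) + 1*(-3) = 69; iterating: a(3)=69, a(4)=253, a(5)=752, a(6)=2332, a(7)=7173, a(8)=22094, a(9)=68039, a(10)=209533, a(11)=645277, a(12)=1987192, a(13)=6119748, a(14)=18846349, a(15)=58039134, a(16)=178737063, a(17)=550437877; answer 550437877
Part 3: Y2 = 550437877; r = -12; cross terms: (-7*-26 - 23*-8)=366, (23*-12 - -24*-26)=-900, (-24*14 - -16*-12)=-528, (-16*-8 - -7*14)=226; twice the area = |-836| = 836; area = 418; answer 418
Part 4: Y3 = 418; threaded value p + q = 419; c = -1; 9*(-1)^4 + 3*(-1)^3 - 7*(-1)^2 - 1*(-1)^1 + 9 = (9) + (-3) + (-7) + (1) + (9) = 9; answer 9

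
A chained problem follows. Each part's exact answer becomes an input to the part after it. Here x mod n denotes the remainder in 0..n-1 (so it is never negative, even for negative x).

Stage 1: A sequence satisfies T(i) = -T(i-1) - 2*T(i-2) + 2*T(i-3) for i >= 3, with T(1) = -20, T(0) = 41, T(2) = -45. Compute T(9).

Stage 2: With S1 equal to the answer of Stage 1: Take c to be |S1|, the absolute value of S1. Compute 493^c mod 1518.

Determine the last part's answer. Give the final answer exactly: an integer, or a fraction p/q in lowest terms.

Stage 1: T(3) = -1*(-45) - 2*(-20) + 2*(41) = 167; iterating: T(3)=167, T(4)=-117, T(5)=-307, T(6)=875, T(7)=-495, T(8)=-1869, T(9)=4609; answer 4609
Stage 2: S1 = 4609; c = 4609; squarings mod 1518: 493^1=493, 493^2=169, 493^4=1237, 493^8=25, 493^16=625, 493^32=499, 493^64=49, 493^128=883, 493^256=955, 493^512=1225, 493^1024=841, 493^2048=1411, 493^4096=823; 493^4609 = 493^1 * 493^512 * 493^4096 = 643 (mod 1518); answer 643

643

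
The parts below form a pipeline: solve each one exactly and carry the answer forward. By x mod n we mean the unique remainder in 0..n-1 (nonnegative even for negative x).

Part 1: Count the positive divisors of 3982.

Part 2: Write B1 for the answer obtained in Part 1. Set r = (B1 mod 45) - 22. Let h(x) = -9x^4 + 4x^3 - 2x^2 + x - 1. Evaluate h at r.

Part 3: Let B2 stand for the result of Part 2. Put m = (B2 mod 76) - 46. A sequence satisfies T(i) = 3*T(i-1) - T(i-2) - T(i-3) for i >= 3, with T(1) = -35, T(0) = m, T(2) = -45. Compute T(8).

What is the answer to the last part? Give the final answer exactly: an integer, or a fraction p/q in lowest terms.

-10293

Part 1: 3982 = 2 * 11 * 181; number of divisors = (1+1) * (1+1) * (1+1) = 8; answer 8
Part 2: B1 = 8; r = -14; -9*(-14)^4 + 4*(-14)^3 - 2*(-14)^2 + 1*(-14)^1 - 1 = (-345744) + (-10976) + (-392) + (-14) + (-1) = -357127; answer -357127
Part 3: B2 = -357127; m = 27; T(3) = 3*(-45) - 1*(-35) - 1*(27) = -127; iterating: T(3)=-127, T(4)=-301, T(5)=-731, T(6)=-1765, T(7)=-4263, T(8)=-10293; answer -10293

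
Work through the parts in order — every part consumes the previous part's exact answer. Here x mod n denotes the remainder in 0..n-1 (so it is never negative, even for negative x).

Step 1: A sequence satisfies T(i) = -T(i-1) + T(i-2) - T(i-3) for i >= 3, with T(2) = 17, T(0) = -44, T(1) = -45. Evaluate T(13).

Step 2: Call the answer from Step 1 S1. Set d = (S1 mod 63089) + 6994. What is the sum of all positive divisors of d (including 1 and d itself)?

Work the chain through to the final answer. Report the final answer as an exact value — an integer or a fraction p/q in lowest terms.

Step 1: T(3) = -1*(17) + 1*(-45) - 1*(-44) = -18; iterating: T(3)=-18, T(4)=80, T(5)=-115, T(6)=213, T(7)=-408, T(8)=736, T(9)=-1357, T(10)=2501, T(11)=-4594, T(12)=8452, T(13)=-15547; answer -15547
Step 2: S1 = -15547; d = 54536; 54536 = 2^3 * 17 * 401; sigma = (1 + 2 + 4 + 8) * (1 + 17) * (1 + 401) = 15 * 18 * 402 = 108540; answer 108540

108540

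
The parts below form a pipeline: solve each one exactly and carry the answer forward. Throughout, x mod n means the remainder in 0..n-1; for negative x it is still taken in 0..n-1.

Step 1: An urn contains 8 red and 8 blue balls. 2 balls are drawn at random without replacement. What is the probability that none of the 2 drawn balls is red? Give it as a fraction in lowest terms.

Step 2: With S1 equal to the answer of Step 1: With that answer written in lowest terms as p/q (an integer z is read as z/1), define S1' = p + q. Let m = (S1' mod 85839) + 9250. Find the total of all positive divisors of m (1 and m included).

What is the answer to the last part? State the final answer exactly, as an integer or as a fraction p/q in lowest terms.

Step 1: total draws C(16,2) = 120; favorable C(8,2) = 28; P = 7/30; answer 7/30
Step 2: S1 = 7/30; threaded value p + q = 37; m = 9287; 9287 = 37 * 251; sigma = (1 + 37) * (1 + 251) = 38 * 252 = 9576; answer 9576

9576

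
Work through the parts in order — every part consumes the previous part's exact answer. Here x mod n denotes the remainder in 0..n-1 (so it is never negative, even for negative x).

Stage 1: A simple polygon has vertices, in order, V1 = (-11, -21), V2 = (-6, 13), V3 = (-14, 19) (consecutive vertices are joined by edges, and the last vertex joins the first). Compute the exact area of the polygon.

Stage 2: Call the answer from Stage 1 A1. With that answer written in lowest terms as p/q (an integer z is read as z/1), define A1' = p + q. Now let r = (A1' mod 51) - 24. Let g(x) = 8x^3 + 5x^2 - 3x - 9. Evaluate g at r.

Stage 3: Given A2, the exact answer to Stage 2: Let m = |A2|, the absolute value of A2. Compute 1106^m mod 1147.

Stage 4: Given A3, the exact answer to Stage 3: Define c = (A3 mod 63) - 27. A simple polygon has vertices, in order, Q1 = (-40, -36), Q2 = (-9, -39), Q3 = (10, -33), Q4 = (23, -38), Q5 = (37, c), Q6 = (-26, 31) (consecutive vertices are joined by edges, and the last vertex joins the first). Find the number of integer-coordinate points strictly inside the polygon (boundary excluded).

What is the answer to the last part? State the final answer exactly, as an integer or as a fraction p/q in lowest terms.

4122

Stage 1: cross terms: (-11*13 - -6*-21)=-269, (-6*19 - -14*13)=68, (-14*-21 - -11*19)=503; twice the area = |302| = 302; area = 151; answer 151
Stage 2: A1 = 151; threaded value p + q = 152; r = 26; 8*(26)^3 + 5*(26)^2 - 3*(26)^1 - 9 = (140608) + (3380) + (-78) + (-9) = 143901; answer 143901
Stage 3: A2 = 143901; m = 143901; squarings mod 1147: 1106^1=1106, 1106^2=534, 1106^4=700, 1106^8=231, 1106^16=599, 1106^32=937, 1106^64=514, 1106^128=386, 1106^256=1033, 1106^512=379, 1106^1024=266, 1106^2048=789, 1106^4096=847, 1106^8192=534, 1106^16384=700, 1106^32768=231, 1106^65536=599, 1106^131072=937; 1106^143901 = 1106^1 * 1106^4 * 1106^8 * 1106^16 * 1106^512 * 1106^4096 * 1106^8192 * 1106^131072 = 556 (mod 1147); answer 556
Stage 4: A3 = 556; c = 25; cross terms: (-40*-39 - -9*-36)=1236, (-9*-33 - 10*-39)=687, (10*-38 - 23*-33)=379, (23*25 - 37*-38)=1981, (37*31 - -26*25)=1797, (-26*-36 - -40*31)=2176; twice the area = |8256| = 8256; area = 4128; boundary points = 1 + 1 + 1 + 7 + 3 + 1 = 14; strictly interior points = area - boundary/2 + 1 = 4122; answer 4122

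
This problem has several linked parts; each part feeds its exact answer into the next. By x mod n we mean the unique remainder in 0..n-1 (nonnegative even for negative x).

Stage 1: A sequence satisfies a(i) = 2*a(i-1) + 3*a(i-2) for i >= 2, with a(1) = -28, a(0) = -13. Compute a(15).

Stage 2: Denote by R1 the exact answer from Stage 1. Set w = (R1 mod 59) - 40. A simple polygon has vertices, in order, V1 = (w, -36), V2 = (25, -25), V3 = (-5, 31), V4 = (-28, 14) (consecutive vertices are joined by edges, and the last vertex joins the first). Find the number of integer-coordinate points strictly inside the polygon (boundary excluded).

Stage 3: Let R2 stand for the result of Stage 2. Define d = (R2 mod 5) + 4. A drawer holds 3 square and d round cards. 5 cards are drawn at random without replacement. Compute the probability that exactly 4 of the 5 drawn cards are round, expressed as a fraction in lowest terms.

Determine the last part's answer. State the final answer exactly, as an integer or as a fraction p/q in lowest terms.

Stage 1: a(2) = 2*(-28) + 3*(-13) = -95; iterating: a(2)=-95, a(3)=-274, a(4)=-833, a(5)=-2488, a(6)=-7475, a(7)=-22414, a(8)=-67253, a(9)=-201748, a(10)=-605255, a(11)=-1815754, a(12)=-5447273, a(13)=-16341808, a(14)=-49025435, a(15)=-147076294; answer -147076294
Stage 2: R1 = -147076294; w = -13; cross terms: (-13*-25 - 25*-36)=1225, (25*31 - -5*-25)=650, (-5*14 - -28*31)=798, (-28*-36 - -13*14)=1190; twice the area = |3863| = 3863; area = 3863/2; boundary points = 1 + 2 + 1 + 5 = 9; strictly interior points = area - boundary/2 + 1 = 1928; answer 1928
Stage 3: R2 = 1928; d = 7; total draws C(10,5) = 252; favorable C(7,4)*C(3,1) = 105; P = 5/12; answer 5/12

5/12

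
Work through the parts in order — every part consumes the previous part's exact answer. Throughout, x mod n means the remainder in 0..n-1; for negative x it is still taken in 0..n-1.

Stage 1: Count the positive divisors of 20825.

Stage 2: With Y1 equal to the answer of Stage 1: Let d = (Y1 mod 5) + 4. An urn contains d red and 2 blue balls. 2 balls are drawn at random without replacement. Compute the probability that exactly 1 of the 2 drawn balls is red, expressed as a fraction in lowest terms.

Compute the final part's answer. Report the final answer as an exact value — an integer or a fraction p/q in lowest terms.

7/18

Stage 1: 20825 = 5^2 * 7^2 * 17; number of divisors = (2+1) * (2+1) * (1+1) = 18; answer 18
Stage 2: Y1 = 18; d = 7; total draws C(9,2) = 36; favorable C(7,1)*C(2,1) = 14; P = 7/18; answer 7/18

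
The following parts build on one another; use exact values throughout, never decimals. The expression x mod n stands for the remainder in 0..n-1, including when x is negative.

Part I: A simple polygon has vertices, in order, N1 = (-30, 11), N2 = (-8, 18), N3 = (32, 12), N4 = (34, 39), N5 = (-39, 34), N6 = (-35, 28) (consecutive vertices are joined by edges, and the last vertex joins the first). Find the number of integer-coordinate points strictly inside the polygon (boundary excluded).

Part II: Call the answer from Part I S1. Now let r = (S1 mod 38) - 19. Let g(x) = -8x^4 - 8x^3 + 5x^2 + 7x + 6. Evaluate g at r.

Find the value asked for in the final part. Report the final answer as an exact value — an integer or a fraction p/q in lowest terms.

Part I: cross terms: (-30*18 - -8*11)=-452, (-8*12 - 32*18)=-672, (32*39 - 34*12)=840, (34*34 - -39*39)=2677, (-39*28 - -35*34)=98, (-35*11 - -30*28)=455; twice the area = |2946| = 2946; area = 1473; boundary points = 1 + 2 + 1 + 1 + 2 + 1 = 8; strictly interior points = area - boundary/2 + 1 = 1470; answer 1470
Part II: S1 = 1470; r = 7; -8*(7)^4 - 8*(7)^3 + 5*(7)^2 + 7*(7)^1 + 6 = (-19208) + (-2744) + (245) + (49) + (6) = -21652; answer -21652

-21652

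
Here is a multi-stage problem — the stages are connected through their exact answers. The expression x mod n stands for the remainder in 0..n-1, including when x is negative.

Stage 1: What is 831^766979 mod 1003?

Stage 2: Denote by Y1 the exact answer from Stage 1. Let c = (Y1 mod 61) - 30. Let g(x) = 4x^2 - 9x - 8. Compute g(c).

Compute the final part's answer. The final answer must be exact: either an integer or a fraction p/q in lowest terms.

1301

Stage 1: squarings mod 1003: 831^1=831, 831^2=497, 831^4=271, 831^8=222, 831^16=137, 831^32=715, 831^64=698, 831^128=749, 831^256=324, 831^512=664, 831^1024=579, 831^2048=239, 831^4096=953, 831^8192=494, 831^16384=307, 831^32768=970, 831^65536=86, 831^131072=375, 831^262144=205, 831^524288=902; 831^766979 = 831^1 * 831^2 * 831^1024 * 831^4096 * 831^8192 * 831^32768 * 831^65536 * 831^131072 * 831^524288 = 196 (mod 1003); answer 196
Stage 2: Y1 = 196; c = -17; 4*(-17)^2 - 9*(-17)^1 - 8 = (1156) + (153) + (-8) = 1301; answer 1301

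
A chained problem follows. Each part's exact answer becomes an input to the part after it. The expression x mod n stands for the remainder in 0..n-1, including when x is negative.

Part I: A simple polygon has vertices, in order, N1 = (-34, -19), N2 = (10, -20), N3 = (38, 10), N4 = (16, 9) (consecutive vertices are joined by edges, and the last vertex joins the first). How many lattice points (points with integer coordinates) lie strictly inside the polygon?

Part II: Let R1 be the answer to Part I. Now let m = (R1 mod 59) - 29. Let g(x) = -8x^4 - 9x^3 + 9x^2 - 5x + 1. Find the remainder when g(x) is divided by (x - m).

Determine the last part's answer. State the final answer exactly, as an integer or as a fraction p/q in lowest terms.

Part I: cross terms: (-34*-20 - 10*-19)=870, (10*10 - 38*-20)=860, (38*9 - 16*10)=182, (16*-19 - -34*9)=2; twice the area = |1914| = 1914; area = 957; boundary points = 1 + 2 + 1 + 2 = 6; strictly interior points = area - boundary/2 + 1 = 955; answer 955
Part II: R1 = 955; m = -18; remainder = value at the root: -8*(-18)^4 - 9*(-18)^3 + 9*(-18)^2 - 5*(-18)^1 + 1 = (-839808) + (52488) + (2916) + (90) + (1) = -784313; answer -784313

-784313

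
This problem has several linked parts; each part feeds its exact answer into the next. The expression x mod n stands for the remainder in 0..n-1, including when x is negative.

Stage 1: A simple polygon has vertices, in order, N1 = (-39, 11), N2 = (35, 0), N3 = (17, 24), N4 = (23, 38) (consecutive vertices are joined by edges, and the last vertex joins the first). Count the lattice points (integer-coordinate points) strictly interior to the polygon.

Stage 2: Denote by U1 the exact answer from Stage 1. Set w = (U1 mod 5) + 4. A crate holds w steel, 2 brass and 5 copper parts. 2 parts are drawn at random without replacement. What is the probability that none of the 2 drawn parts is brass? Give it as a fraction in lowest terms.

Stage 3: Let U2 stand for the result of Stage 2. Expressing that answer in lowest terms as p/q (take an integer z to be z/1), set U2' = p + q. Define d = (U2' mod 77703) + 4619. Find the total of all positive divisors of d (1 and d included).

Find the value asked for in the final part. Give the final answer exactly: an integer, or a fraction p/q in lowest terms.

12000

Stage 1: cross terms: (-39*0 - 35*11)=-385, (35*24 - 17*0)=840, (17*38 - 23*24)=94, (23*11 - -39*38)=1735; twice the area = |2284| = 2284; area = 1142; boundary points = 1 + 6 + 2 + 1 = 10; strictly interior points = area - boundary/2 + 1 = 1138; answer 1138
Stage 2: U1 = 1138; w = 7; total draws C(14,2) = 91; favorable C(12,2) = 66; P = 66/91; answer 66/91
Stage 3: U2 = 66/91; threaded value p + q = 157; d = 4776; 4776 = 2^3 * 3 * 199; sigma = (1 + 2 + 4 + 8) * (1 + 3) * (1 + 199) = 15 * 4 * 200 = 12000; answer 12000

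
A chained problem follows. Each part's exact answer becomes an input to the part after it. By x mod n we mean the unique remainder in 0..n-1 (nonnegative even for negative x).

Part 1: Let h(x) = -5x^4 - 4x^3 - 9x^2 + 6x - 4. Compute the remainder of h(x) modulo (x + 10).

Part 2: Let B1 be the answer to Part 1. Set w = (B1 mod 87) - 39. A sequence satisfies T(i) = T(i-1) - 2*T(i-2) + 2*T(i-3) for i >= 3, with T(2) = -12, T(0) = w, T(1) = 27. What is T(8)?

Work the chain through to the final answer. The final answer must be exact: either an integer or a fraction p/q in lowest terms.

-78

Part 1: remainder = value at the root: -5*(-10)^4 - 4*(-10)^3 - 9*(-10)^2 + 6*(-10)^1 - 4 = (-50000) + (4000) + (-900) + (-60) + (-4) = -46964; answer -46964
Part 2: B1 = -46964; w = -23; T(3) = 1*(-12) - 2*(27) + 2*(-23) = -112; iterating: T(3)=-112, T(4)=-34, T(5)=166, T(6)=10, T(7)=-390, T(8)=-78; answer -78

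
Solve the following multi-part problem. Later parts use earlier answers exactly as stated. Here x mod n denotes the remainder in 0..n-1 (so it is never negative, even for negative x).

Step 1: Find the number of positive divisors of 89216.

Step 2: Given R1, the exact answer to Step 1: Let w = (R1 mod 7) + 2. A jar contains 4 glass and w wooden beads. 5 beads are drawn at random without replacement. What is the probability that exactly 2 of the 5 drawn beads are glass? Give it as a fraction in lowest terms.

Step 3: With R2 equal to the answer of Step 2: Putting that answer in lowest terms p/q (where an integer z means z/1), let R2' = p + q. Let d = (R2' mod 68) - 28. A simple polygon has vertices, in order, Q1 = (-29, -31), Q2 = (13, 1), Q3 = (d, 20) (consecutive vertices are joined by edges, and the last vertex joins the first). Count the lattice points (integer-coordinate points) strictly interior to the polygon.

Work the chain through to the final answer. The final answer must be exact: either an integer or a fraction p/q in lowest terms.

Step 1: 89216 = 2^7 * 17 * 41; number of divisors = (7+1) * (1+1) * (1+1) = 32; answer 32
Step 2: R1 = 32; w = 6; total draws C(10,5) = 252; favorable C(4,2)*C(6,3) = 120; P = 10/21; answer 10/21
Step 3: R2 = 10/21; threaded value p + q = 31; d = 3; cross terms: (-29*1 - 13*-31)=374, (13*20 - 3*1)=257, (3*-31 - -29*20)=487; twice the area = |1118| = 1118; area = 559; boundary points = 2 + 1 + 1 = 4; strictly interior points = area - boundary/2 + 1 = 558; answer 558

558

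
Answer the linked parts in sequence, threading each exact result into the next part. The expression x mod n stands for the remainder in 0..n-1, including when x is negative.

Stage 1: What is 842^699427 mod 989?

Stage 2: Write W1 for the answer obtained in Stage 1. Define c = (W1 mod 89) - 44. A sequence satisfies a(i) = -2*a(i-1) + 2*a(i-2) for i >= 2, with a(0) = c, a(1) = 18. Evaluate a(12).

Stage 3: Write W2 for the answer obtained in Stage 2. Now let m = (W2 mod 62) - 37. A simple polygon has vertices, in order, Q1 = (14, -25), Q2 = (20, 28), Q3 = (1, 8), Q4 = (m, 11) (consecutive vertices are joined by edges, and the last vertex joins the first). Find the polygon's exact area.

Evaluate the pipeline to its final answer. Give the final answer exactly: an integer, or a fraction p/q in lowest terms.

688

Stage 1: squarings mod 989: 842^1=842, 842^2=840, 842^4=443, 842^8=427, 842^16=353, 842^32=984, 842^64=25, 842^128=625, 842^256=959, 842^512=900, 842^1024=9, 842^2048=81, 842^4096=627, 842^8192=496, 842^16384=744, 842^32768=685, 842^65536=439, 842^131072=855, 842^262144=154, 842^524288=969; 842^699427 = 842^1 * 842^2 * 842^32 * 842^1024 * 842^2048 * 842^8192 * 842^32768 * 842^131072 * 842^524288 = 283 (mod 989); answer 283
Stage 2: W1 = 283; c = -28; a(2) = -2*(18) + 2*(-28) = -92; iterating: a(2)=-92, a(3)=220, a(4)=-624, a(5)=1688, a(6)=-4624, a(7)=12624, a(8)=-34496, a(9)=94240, a(10)=-257472, a(11)=703424, a(12)=-1921792; answer -1921792
Stage 3: W2 = -1921792; m = -15; cross terms: (14*28 - 20*-25)=892, (20*8 - 1*28)=132, (1*11 - -15*8)=131, (-15*-25 - 14*11)=221; twice the area = |1376| = 1376; area = 688; answer 688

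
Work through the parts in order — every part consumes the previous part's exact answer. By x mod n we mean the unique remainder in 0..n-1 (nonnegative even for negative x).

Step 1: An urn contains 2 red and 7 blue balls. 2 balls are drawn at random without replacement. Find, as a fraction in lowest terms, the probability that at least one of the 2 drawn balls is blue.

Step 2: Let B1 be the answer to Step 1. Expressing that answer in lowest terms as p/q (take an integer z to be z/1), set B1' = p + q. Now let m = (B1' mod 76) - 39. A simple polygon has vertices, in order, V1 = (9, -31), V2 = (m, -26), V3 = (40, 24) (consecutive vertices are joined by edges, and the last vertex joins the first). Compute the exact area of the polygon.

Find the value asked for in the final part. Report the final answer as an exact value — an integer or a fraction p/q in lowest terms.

Step 1: total draws C(9,2) = 36; complement C(2,2) = 1; favorable 36 - 1 = 35; P = 35/36; answer 35/36
Step 2: B1 = 35/36; threaded value p + q = 71; m = 32; cross terms: (9*-26 - 32*-31)=758, (32*24 - 40*-26)=1808, (40*-31 - 9*24)=-1456; twice the area = |1110| = 1110; area = 555; answer 555

555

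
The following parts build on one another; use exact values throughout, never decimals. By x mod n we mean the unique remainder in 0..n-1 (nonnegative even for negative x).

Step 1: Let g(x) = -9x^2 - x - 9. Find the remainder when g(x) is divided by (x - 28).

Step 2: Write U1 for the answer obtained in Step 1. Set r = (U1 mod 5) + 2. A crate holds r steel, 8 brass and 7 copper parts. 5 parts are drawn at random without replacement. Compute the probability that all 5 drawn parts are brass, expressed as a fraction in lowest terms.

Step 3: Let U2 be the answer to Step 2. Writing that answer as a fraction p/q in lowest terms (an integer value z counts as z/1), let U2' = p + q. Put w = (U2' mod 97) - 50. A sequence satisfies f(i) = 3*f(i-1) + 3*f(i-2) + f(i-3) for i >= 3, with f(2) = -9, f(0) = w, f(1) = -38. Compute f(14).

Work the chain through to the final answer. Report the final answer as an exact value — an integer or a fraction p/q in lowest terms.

Step 1: remainder = value at the root: -9*(28)^2 - 1*(28)^1 - 9 = (-7056) + (-28) + (-9) = -7093; answer -7093
Step 2: U1 = -7093; r = 4; total draws C(19,5) = 11628; favorable C(8,5) = 56; P = 14/2907; answer 14/2907
Step 3: U2 = 14/2907; threaded value p + q = 2921; w = -39; f(3) = 3*(-9) + 3*(-38) + 1*(-39) = -180; iterating: f(3)=-180, f(4)=-605, f(5)=-2364, f(6)=-9087, f(7)=-34958, f(8)=-134499, f(9)=-517458, f(10)=-1990829, f(11)=-7659360, f(12)=-29468025, f(13)=-113372984, f(14)=-436182387; answer -436182387

-436182387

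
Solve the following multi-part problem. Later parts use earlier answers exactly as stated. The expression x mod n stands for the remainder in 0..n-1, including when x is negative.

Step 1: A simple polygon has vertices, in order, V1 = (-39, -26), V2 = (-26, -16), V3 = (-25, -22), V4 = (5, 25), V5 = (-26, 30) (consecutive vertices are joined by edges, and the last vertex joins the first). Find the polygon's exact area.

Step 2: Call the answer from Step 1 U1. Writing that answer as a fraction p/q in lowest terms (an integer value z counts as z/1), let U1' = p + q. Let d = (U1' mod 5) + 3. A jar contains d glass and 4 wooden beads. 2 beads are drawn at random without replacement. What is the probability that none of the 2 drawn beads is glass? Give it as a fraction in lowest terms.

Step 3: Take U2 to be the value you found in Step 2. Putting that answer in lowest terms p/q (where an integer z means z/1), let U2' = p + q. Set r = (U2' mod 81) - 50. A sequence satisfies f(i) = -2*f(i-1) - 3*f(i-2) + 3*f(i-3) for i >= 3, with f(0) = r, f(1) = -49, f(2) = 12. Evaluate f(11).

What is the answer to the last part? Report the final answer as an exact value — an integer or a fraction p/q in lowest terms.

Step 1: cross terms: (-39*-16 - -26*-26)=-52, (-26*-22 - -25*-16)=172, (-25*25 - 5*-22)=-515, (5*30 - -26*25)=800, (-26*-26 - -39*30)=1846; twice the area = |2251| = 2251; area = 2251/2; answer 2251/2
Step 2: U1 = 2251/2; threaded value p + q = 2253; d = 6; total draws C(10,2) = 45; favorable C(4,2) = 6; P = 2/15; answer 2/15
Step 3: U2 = 2/15; threaded value p + q = 17; r = -33; f(3) = -2*(12) - 3*(-49) + 3*(-33) = 24; iterating: f(3)=24, f(4)=-231, f(5)=426, f(6)=-87, f(7)=-1797, f(8)=5133, f(9)=-5136, f(10)=-10518, f(11)=51843; answer 51843

51843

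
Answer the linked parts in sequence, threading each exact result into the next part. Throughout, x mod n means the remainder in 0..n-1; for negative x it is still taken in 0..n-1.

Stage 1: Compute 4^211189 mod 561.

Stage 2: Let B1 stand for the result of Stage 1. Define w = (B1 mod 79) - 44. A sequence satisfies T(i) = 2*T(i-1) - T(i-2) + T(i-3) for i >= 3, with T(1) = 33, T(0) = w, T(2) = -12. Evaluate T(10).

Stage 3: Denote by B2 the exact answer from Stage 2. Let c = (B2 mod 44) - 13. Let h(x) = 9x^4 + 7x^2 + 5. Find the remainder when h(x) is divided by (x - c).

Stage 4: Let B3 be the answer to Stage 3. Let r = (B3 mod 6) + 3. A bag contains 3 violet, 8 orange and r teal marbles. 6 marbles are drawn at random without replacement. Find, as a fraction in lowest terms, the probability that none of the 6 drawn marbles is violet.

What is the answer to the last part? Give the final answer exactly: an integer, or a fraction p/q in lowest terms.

33/136

Stage 1: squarings mod 561: 4^1=4, 4^2=16, 4^4=256, 4^8=460, 4^16=103, 4^32=511, 4^64=256, 4^128=460, 4^256=103, 4^512=511, 4^1024=256, 4^2048=460, 4^4096=103, 4^8192=511, 4^16384=256, 4^32768=460, 4^65536=103, 4^131072=511; 4^211189 = 4^1 * 4^4 * 4^16 * 4^32 * 4^64 * 4^128 * 4^2048 * 4^4096 * 4^8192 * 4^65536 * 4^131072 = 157 (mod 561); answer 157
Stage 2: B1 = 157; w = 34; T(3) = 2*(-12) - 1*(33) + 1*(34) = -23; iterating: T(3)=-23, T(4)=-1, T(5)=9, T(6)=-4, T(7)=-18, T(8)=-23, T(9)=-32, T(10)=-59; answer -59
Stage 3: B2 = -59; c = 16; remainder = value at the root: 9*(16)^4 + 7*(16)^2 + 5 = (589824) + (1792) + (5) = 591621; answer 591621
Stage 4: B3 = 591621; r = 6; total draws C(17,6) = 12376; favorable C(14,6) = 3003; P = 33/136; answer 33/136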